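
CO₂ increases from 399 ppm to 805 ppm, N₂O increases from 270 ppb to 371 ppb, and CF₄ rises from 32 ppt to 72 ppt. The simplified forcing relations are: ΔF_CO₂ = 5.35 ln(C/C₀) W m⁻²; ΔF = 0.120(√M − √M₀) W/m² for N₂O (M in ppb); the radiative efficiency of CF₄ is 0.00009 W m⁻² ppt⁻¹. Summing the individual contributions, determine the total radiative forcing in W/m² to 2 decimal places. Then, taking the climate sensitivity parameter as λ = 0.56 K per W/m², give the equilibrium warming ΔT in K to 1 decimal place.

ΔF = 4.10 W/m²; ΔT = 2.3 K

CO₂: 5.35 × ln(805/399) = 5.35 × ln(2.01754) = 5.35 × 0.70188 = 3.7551 W/m².
N₂O: 0.120 × (√371 − √270) = 0.120 × (19.2614 − 16.4317) = 0.120 × 2.8297 = 0.3396 W/m².
CF₄: ΔF = 0.00009 × (72 − 32) = 0.00009 × 40 = 0.0036 W/m².
Total ΔF = 3.7551 + 0.3396 + 0.0036 = 4.0983 W/m².
ΔT = λ ΔF = 0.56 × 4.10 = 2.2960 K.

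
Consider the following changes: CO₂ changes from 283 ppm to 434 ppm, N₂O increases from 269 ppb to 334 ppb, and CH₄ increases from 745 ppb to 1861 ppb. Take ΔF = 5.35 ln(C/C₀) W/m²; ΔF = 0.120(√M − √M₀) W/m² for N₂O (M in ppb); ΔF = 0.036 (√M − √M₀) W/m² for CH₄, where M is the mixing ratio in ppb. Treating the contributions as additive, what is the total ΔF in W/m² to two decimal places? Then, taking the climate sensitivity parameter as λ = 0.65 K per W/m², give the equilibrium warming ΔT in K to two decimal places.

ΔF = 3.08 W/m²; ΔT = 2.00 K

CO₂: 5.35 × ln(434/283) = 5.35 × ln(1.53357) = 5.35 × 0.42760 = 2.2877 W/m².
N₂O: 0.120 × (√334 − √269) = 0.120 × (18.2757 − 16.4012) = 0.120 × 1.8745 = 0.2249 W/m².
CH₄: 0.036 × (√1861 − √745) = 0.036 × (43.1393 − 27.2947) = 0.036 × 15.8446 = 0.5704 W/m².
Total ΔF = 2.2877 + 0.2249 + 0.5704 = 3.0830 W/m².
ΔT = λ ΔF = 0.65 × 3.08 = 2.0020 K.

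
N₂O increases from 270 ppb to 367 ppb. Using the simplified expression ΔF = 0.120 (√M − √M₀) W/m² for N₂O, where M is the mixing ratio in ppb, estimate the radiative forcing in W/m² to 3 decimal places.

N₂O: 0.120 × (√367 − √270) = 0.120 × (19.1572 − 16.4317) = 0.120 × 2.7255 = 0.3271 W/m².

ΔF = 0.327 W/m²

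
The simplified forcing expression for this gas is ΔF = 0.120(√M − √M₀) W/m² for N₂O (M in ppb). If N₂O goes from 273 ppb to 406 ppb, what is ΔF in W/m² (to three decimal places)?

N₂O: 0.120 × (√406 − √273) = 0.120 × (20.1494 − 16.5227) = 0.120 × 3.6267 = 0.4352 W/m².

ΔF = 0.435 W/m²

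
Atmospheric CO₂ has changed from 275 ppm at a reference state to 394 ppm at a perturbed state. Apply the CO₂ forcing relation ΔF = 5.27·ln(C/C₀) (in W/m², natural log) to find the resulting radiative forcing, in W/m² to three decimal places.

ΔF = 1.895 W/m²

CO₂: 5.27 × ln(394/275) = 5.27 × ln(1.43273) = 5.27 × 0.35958 = 1.8950 W/m².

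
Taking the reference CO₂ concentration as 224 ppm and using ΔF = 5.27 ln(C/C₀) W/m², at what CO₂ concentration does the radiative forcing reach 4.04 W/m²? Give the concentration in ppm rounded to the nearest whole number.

Set 5.27 ln(C/224) = 4.04, so ln(C/224) = 4.04/5.27 = 0.76660.
Then C/224 = e^0.76660 = 2.15244, giving C = 224 × 2.15244 = 482.15 ppm.

C ≈ 482 ppm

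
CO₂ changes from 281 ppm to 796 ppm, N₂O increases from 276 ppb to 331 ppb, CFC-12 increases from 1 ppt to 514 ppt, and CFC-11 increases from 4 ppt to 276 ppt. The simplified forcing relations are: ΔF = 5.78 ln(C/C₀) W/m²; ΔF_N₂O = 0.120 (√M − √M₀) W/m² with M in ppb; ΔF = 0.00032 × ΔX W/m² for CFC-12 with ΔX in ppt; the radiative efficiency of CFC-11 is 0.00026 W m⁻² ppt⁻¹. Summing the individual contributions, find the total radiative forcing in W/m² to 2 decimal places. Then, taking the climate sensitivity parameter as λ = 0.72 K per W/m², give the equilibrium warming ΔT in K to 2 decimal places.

CO₂: 5.78 × ln(796/281) = 5.78 × ln(2.83274) = 5.78 × 1.04124 = 6.0184 W/m².
N₂O: 0.120 × (√331 − √276) = 0.120 × (18.1934 − 16.6132) = 0.120 × 1.5802 = 0.1896 W/m².
CFC-12: ΔF = 0.00032 × (514 − 1) = 0.00032 × 513 = 0.1642 W/m².
CFC-11: ΔF = 0.00026 × (276 − 4) = 0.00026 × 272 = 0.0707 W/m².
Total ΔF = 6.0184 + 0.1896 + 0.1642 + 0.0707 = 6.4429 W/m².
ΔT = λ ΔF = 0.72 × 6.44 = 4.6368 K.

ΔF = 6.44 W/m²; ΔT = 4.64 K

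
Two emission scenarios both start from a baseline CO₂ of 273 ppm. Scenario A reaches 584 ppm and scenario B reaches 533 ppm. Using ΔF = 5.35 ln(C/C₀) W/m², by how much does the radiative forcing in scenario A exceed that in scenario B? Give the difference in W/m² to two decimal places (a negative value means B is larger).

ΔF_A − ΔF_B = 0.49 W/m²

ΔF_A = 5.35 ln(584/273) = 5.35 × 0.76043 = 4.0683 W/m².
ΔF_B = 5.35 ln(533/273) = 5.35 × 0.66905 = 3.5794 W/m².
Difference: 4.0683 − 3.5794 = 0.4889 W/m².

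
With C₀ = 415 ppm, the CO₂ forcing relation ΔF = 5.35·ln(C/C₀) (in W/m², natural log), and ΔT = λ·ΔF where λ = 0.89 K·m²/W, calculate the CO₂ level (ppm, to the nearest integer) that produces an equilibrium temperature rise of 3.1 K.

C ≈ 796 ppm

Required forcing: ΔF = ΔT/λ = 3.1/0.89 = 3.4831 W/m².
Then ln(C/415) = ΔF/5.35 = 3.4831/5.35 = 0.65105.
So C = 415 × e^0.65105 = 415 × 1.91755 = 795.78 ppm.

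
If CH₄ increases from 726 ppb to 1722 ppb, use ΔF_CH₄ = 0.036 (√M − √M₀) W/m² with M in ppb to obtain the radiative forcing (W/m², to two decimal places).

ΔF = 0.52 W/m²

CH₄: 0.036 × (√1722 − √726) = 0.036 × (41.4970 − 26.9444) = 0.036 × 14.5526 = 0.5239 W/m².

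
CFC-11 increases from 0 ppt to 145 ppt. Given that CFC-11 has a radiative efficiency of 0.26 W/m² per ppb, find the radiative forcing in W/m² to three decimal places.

CFC-11: Δ = 145 − 0 = 145 ppt = 0.145 ppb; ΔF = 0.26 × 0.145 = 0.0377 W/m².

ΔF = 0.038 W/m²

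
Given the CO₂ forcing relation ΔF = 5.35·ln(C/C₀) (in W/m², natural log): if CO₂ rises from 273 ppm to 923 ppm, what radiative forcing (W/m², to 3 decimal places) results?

CO₂: 5.35 × ln(923/273) = 5.35 × ln(3.38095) = 5.35 × 1.21816 = 6.5172 W/m².

ΔF = 6.517 W/m²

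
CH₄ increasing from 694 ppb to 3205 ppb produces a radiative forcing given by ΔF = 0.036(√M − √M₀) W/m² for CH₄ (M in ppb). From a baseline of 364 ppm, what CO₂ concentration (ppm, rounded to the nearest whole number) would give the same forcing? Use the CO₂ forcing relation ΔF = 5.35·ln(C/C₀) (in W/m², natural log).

C ≈ 446 ppm

CH₄ forcing: 0.036 × (√3205 − √694) = 0.036 × (56.6127 − 26.3439) = 0.036 × 30.2688 = 1.08968 W/m².
Set 5.35 ln(C/364) = 1.08968: ln(C/364) = 1.08968/5.35 = 0.20368, so C = 364 × e^0.20368 = 364 × 1.22591 = 446.23 ppm.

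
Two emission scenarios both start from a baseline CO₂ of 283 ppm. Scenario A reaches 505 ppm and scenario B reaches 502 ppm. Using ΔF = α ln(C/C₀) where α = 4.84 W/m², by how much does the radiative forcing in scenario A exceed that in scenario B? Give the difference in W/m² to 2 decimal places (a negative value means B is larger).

ΔF_A = 4.84 ln(505/283) = 4.84 × 0.57911 = 2.8029 W/m².
ΔF_B = 4.84 ln(502/283) = 4.84 × 0.57315 = 2.7740 W/m².
Difference: 2.8029 − 2.7740 = 0.0289 W/m².

ΔF_A − ΔF_B = 0.03 W/m²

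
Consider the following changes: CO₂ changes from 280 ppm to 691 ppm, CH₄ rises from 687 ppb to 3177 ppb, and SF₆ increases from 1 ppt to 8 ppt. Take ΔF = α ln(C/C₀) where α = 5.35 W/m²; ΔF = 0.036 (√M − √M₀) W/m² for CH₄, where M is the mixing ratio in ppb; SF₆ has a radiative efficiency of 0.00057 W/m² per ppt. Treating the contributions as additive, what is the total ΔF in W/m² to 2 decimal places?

CO₂: 5.35 × ln(691/280) = 5.35 × ln(2.46786) = 5.35 × 0.90335 = 4.8329 W/m².
CH₄: 0.036 × (√3177 − √687) = 0.036 × (56.3649 − 26.2107) = 0.036 × 30.1542 = 1.0856 W/m².
SF₆: ΔF = 0.00057 × (8 − 1) = 0.00057 × 7 = 0.0040 W/m².
Total ΔF = 4.8329 + 1.0856 + 0.0040 = 5.9225 W/m².

ΔF = 5.92 W/m²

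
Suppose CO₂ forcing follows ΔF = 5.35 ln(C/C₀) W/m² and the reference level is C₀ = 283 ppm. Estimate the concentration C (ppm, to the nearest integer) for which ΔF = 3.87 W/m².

Set 5.35 ln(C/283) = 3.87, so ln(C/283) = 3.87/5.35 = 0.72336.
Then C/283 = e^0.72336 = 2.06135, giving C = 283 × 2.06135 = 583.36 ppm.

C ≈ 583 ppm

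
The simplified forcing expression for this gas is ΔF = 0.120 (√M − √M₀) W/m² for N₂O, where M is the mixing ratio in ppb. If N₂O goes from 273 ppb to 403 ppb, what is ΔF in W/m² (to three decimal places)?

N₂O: 0.120 × (√403 − √273) = 0.120 × (20.0749 − 16.5227) = 0.120 × 3.5522 = 0.4263 W/m².

ΔF = 0.426 W/m²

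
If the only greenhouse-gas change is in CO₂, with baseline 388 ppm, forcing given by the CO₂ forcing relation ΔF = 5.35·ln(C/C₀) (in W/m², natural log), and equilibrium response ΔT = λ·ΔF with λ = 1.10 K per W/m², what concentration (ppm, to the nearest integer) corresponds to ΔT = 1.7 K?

Required forcing: ΔF = ΔT/λ = 1.7/1.10 = 1.5455 W/m².
Then ln(C/388) = ΔF/5.35 = 1.5455/5.35 = 0.28888.
So C = 388 × e^0.28888 = 388 × 1.33493 = 517.95 ppm.

C ≈ 518 ppm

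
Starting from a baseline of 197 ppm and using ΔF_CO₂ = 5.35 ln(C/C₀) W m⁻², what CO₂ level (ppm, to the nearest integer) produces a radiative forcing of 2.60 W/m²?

Set 5.35 ln(C/197) = 2.60, so ln(C/197) = 2.60/5.35 = 0.48598.
Then C/197 = e^0.48598 = 1.62577, giving C = 197 × 1.62577 = 320.28 ppm.

C ≈ 320 ppm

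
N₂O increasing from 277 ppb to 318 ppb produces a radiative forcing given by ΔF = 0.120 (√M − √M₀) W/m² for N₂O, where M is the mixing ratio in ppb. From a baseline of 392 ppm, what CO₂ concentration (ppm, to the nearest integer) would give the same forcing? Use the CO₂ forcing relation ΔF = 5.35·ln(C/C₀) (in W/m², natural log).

N₂O forcing: 0.120 × (√318 − √277) = 0.120 × (17.8326 − 16.6433) = 0.120 × 1.1893 = 0.14272 W/m².
Set 5.35 ln(C/392) = 0.14272: ln(C/392) = 0.14272/5.35 = 0.02668, so C = 392 × e^0.02668 = 392 × 1.02704 = 402.60 ppm.

C ≈ 403 ppm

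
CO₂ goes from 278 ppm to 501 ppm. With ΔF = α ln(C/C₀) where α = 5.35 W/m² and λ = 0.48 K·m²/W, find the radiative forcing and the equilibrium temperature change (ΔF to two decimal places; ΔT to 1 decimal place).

CO₂: 5.35 × ln(501/278) = 5.35 × ln(1.80216) = 5.35 × 0.58899 = 3.1511 W/m².
ΔT = λ ΔF = 0.48 × 3.15 = 1.5120 K.

ΔF = 3.15 W/m²; ΔT = 1.5 K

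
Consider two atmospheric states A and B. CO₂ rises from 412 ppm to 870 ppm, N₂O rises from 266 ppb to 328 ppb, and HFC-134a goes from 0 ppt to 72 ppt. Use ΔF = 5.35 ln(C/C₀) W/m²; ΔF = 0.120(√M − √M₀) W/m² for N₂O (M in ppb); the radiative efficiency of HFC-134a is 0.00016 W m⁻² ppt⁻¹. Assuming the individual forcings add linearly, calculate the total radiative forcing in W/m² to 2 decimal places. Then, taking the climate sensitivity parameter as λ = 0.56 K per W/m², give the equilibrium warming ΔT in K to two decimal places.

ΔF = 4.23 W/m²; ΔT = 2.37 K

CO₂: 5.35 × ln(870/412) = 5.35 × ln(2.11165) = 5.35 × 0.74747 = 3.9990 W/m².
N₂O: 0.120 × (√328 − √266) = 0.120 × (18.1108 − 16.3095) = 0.120 × 1.8013 = 0.2162 W/m².
HFC-134a: ΔF = 0.00016 × (72 − 0) = 0.00016 × 72 = 0.0115 W/m².
Total ΔF = 3.9990 + 0.2162 + 0.0115 = 4.2267 W/m².
ΔT = λ ΔF = 0.56 × 4.23 = 2.3688 K.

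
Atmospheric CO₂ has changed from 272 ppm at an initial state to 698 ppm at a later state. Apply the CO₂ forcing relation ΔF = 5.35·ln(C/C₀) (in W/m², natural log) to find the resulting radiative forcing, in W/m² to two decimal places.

CO₂: 5.35 × ln(698/272) = 5.35 × ln(2.56618) = 5.35 × 0.94242 = 5.0419 W/m².

ΔF = 5.04 W/m²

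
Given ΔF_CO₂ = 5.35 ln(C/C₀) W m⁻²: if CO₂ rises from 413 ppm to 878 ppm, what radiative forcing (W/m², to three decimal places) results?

ΔF = 4.035 W/m²

CO₂: 5.35 × ln(878/413) = 5.35 × ln(2.12591) = 5.35 × 0.75420 = 4.0350 W/m².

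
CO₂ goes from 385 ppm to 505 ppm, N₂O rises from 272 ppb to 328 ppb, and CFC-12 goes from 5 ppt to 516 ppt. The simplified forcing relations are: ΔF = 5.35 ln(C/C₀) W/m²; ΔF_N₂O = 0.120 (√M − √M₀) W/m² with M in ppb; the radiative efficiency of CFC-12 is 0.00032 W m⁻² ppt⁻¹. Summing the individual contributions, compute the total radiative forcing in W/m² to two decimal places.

ΔF = 1.81 W/m²

CO₂: 5.35 × ln(505/385) = 5.35 × ln(1.31169) = 5.35 × 0.27132 = 1.4516 W/m².
N₂O: 0.120 × (√328 − √272) = 0.120 × (18.1108 − 16.4924) = 0.120 × 1.6184 = 0.1942 W/m².
CFC-12: ΔF = 0.00032 × (516 − 5) = 0.00032 × 511 = 0.1635 W/m².
Total ΔF = 1.4516 + 0.1942 + 0.1635 = 1.8093 W/m².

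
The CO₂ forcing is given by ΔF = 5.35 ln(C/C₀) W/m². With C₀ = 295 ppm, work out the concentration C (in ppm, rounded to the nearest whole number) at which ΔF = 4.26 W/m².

C ≈ 654 ppm

Set 5.35 ln(C/295) = 4.26, so ln(C/295) = 4.26/5.35 = 0.79626.
Then C/295 = e^0.79626 = 2.21723, giving C = 295 × 2.21723 = 654.08 ppm.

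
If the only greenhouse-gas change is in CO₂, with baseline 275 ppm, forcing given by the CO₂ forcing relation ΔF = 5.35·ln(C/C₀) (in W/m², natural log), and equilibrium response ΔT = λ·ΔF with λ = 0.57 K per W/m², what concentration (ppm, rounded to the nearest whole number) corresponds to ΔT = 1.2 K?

C ≈ 408 ppm

Required forcing: ΔF = ΔT/λ = 1.2/0.57 = 2.1053 W/m².
Then ln(C/275) = ΔF/5.35 = 2.1053/5.35 = 0.39351.
So C = 275 × e^0.39351 = 275 × 1.48217 = 407.60 ppm.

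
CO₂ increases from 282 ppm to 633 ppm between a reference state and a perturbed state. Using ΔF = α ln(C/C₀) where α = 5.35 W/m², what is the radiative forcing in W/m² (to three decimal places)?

ΔF = 4.326 W/m²

CO₂: 5.35 × ln(633/282) = 5.35 × ln(2.24468) = 5.35 × 0.80856 = 4.3258 W/m².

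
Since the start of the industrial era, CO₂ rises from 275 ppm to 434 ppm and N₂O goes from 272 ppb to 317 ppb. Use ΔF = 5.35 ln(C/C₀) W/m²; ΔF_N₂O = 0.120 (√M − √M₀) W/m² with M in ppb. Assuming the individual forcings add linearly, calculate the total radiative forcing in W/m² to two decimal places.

CO₂: 5.35 × ln(434/275) = 5.35 × ln(1.57818) = 5.35 × 0.45627 = 2.4410 W/m².
N₂O: 0.120 × (√317 − √272) = 0.120 × (17.8045 − 16.4924) = 0.120 × 1.3121 = 0.1575 W/m².
Total ΔF = 2.4410 + 0.1575 = 2.5985 W/m².

ΔF = 2.60 W/m²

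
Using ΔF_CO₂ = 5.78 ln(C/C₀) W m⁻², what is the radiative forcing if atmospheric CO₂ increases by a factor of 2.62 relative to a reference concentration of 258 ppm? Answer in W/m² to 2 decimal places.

ΔF = 5.57 W/m²

ΔF = 5.78 × ln(2.62) = 5.78 × 0.96317 = 5.5671 W/m².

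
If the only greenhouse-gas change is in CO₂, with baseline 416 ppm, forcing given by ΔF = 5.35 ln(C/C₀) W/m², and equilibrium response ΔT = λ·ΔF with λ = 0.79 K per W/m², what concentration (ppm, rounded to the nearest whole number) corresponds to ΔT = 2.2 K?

Required forcing: ΔF = ΔT/λ = 2.2/0.79 = 2.7848 W/m².
Then ln(C/416) = ΔF/5.35 = 2.7848/5.35 = 0.52052.
So C = 416 × e^0.52052 = 416 × 1.68290 = 700.09 ppm.

C ≈ 700 ppm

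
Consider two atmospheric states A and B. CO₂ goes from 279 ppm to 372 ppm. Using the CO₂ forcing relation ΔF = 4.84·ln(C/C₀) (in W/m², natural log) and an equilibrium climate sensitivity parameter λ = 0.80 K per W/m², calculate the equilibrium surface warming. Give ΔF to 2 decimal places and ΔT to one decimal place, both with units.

ΔF = 1.39 W/m²; ΔT = 1.1 K

CO₂: 4.84 × ln(372/279) = 4.84 × ln(1.33333) = 4.84 × 0.28768 = 1.3924 W/m².
ΔT = λ ΔF = 0.80 × 1.39 = 1.1120 K.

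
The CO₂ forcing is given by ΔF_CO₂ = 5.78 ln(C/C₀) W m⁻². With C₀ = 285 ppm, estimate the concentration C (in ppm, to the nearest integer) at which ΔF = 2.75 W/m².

C ≈ 459 ppm

Set 5.78 ln(C/285) = 2.75, so ln(C/285) = 2.75/5.78 = 0.47578.
Then C/285 = e^0.47578 = 1.60927, giving C = 285 × 1.60927 = 458.64 ppm.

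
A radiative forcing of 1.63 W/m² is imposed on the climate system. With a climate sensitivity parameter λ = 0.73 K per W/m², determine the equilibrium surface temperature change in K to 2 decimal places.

ΔT = λ ΔF = 0.73 × 1.63 = 1.1899 K.

ΔT = 1.19 K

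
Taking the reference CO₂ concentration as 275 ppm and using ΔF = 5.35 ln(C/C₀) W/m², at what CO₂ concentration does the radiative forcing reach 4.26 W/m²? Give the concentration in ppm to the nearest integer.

C ≈ 610 ppm

Set 5.35 ln(C/275) = 4.26, so ln(C/275) = 4.26/5.35 = 0.79626.
Then C/275 = e^0.79626 = 2.21723, giving C = 275 × 2.21723 = 609.74 ppm.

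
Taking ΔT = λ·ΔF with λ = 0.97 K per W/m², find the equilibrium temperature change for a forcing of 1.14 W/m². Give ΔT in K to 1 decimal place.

ΔT = λ ΔF = 0.97 × 1.14 = 1.1058 K.

ΔT = 1.1 K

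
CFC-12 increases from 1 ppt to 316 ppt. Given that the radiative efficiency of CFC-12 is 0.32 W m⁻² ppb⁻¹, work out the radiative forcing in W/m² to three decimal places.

ΔF = 0.101 W/m²

CFC-12: Δ = 316 − 1 = 315 ppt = 0.315 ppb; ΔF = 0.32 × 0.315 = 0.1008 W/m².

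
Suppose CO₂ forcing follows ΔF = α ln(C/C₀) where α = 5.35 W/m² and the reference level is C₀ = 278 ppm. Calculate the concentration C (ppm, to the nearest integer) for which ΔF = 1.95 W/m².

C ≈ 400 ppm

Set 5.35 ln(C/278) = 1.95, so ln(C/278) = 1.95/5.35 = 0.36449.
Then C/278 = e^0.36449 = 1.43978, giving C = 278 × 1.43978 = 400.26 ppm.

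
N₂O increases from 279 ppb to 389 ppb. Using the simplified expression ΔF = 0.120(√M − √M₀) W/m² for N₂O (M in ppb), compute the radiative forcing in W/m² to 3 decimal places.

N₂O: 0.120 × (√389 − √279) = 0.120 × (19.7231 − 16.7033) = 0.120 × 3.0198 = 0.3624 W/m².

ΔF = 0.362 W/m²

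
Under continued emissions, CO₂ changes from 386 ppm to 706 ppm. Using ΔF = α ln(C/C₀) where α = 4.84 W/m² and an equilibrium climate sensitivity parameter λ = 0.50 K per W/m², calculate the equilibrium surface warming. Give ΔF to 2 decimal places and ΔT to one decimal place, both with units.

ΔF = 2.92 W/m²; ΔT = 1.5 K

CO₂: 4.84 × ln(706/386) = 4.84 × ln(1.82902) = 4.84 × 0.60378 = 2.9223 W/m².
ΔT = λ ΔF = 0.50 × 2.92 = 1.4600 K.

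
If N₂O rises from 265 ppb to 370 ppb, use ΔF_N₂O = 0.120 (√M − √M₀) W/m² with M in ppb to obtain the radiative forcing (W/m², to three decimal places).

ΔF = 0.355 W/m²

N₂O: 0.120 × (√370 − √265) = 0.120 × (19.2354 − 16.2788) = 0.120 × 2.9566 = 0.3548 W/m².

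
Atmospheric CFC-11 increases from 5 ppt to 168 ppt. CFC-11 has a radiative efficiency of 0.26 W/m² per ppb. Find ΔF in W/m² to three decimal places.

CFC-11: Δ = 168 − 5 = 163 ppt = 0.163 ppb; ΔF = 0.26 × 0.163 = 0.0424 W/m².

ΔF = 0.042 W/m²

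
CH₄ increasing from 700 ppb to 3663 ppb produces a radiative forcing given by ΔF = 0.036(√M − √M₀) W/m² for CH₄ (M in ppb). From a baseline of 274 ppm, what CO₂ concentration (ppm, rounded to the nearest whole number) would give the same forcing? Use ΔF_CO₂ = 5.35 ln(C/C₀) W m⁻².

CH₄ forcing: 0.036 × (√3663 − √700) = 0.036 × (60.5227 − 26.4575) = 0.036 × 34.0652 = 1.22635 W/m².
Set 5.35 ln(C/274) = 1.22635: ln(C/274) = 1.22635/5.35 = 0.22922, so C = 274 × e^0.22922 = 274 × 1.25762 = 344.59 ppm.

C ≈ 345 ppm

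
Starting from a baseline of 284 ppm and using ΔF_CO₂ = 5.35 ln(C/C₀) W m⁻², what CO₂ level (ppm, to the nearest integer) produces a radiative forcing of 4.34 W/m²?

Set 5.35 ln(C/284) = 4.34, so ln(C/284) = 4.34/5.35 = 0.81121.
Then C/284 = e^0.81121 = 2.25063, giving C = 284 × 2.25063 = 639.18 ppm.

C ≈ 639 ppm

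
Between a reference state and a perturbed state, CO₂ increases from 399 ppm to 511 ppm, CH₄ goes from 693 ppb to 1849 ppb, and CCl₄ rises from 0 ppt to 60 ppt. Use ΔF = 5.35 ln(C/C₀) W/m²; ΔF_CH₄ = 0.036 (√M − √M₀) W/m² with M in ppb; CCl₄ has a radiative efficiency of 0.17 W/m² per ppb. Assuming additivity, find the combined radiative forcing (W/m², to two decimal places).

CO₂: 5.35 × ln(511/399) = 5.35 × ln(1.28070) = 5.35 × 0.24741 = 1.3236 W/m².
CH₄: 0.036 × (√1849 − √693) = 0.036 × (43.0000 − 26.3249) = 0.036 × 16.6751 = 0.6003 W/m².
CCl₄: Δ = 60 − 0 = 60 ppt = 0.060 ppb; ΔF = 0.17 × 0.060 = 0.0102 W/m².
Total ΔF = 1.3236 + 0.6003 + 0.0102 = 1.9341 W/m².

ΔF = 1.93 W/m²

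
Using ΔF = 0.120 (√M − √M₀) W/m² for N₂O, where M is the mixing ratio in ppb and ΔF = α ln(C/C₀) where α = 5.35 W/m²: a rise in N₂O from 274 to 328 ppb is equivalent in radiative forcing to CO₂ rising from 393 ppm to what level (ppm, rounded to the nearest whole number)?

N₂O forcing: 0.120 × (√328 − √274) = 0.120 × (18.1108 − 16.5529) = 0.120 × 1.5579 = 0.18695 W/m².
Set 5.35 ln(C/393) = 0.18695: ln(C/393) = 0.18695/5.35 = 0.03494, so C = 393 × e^0.03494 = 393 × 1.03556 = 406.98 ppm.

C ≈ 407 ppm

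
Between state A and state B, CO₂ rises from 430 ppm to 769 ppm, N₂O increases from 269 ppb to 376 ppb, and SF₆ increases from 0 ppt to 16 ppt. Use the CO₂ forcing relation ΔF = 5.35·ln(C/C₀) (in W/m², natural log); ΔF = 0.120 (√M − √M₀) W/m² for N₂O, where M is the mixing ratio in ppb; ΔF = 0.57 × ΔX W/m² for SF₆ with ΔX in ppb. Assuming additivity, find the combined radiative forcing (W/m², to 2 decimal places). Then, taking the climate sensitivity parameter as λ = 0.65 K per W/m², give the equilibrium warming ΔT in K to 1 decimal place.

CO₂: 5.35 × ln(769/430) = 5.35 × ln(1.78837) = 5.35 × 0.58130 = 3.1100 W/m².
N₂O: 0.120 × (√376 − √269) = 0.120 × (19.3907 − 16.4012) = 0.120 × 2.9895 = 0.3587 W/m².
SF₆: Δ = 16 − 0 = 16 ppt = 0.016 ppb; ΔF = 0.57 × 0.016 = 0.0091 W/m².
Total ΔF = 3.1100 + 0.3587 + 0.0091 = 3.4778 W/m².
ΔT = λ ΔF = 0.65 × 3.48 = 2.2620 K.

ΔF = 3.48 W/m²; ΔT = 2.3 K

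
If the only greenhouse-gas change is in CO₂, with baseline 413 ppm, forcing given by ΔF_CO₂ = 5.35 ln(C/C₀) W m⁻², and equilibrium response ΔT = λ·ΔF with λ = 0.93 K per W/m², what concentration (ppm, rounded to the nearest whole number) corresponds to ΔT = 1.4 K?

Required forcing: ΔF = ΔT/λ = 1.4/0.93 = 1.5054 W/m².
Then ln(C/413) = ΔF/5.35 = 1.5054/5.35 = 0.28138.
So C = 413 × e^0.28138 = 413 × 1.32496 = 547.21 ppm.

C ≈ 547 ppm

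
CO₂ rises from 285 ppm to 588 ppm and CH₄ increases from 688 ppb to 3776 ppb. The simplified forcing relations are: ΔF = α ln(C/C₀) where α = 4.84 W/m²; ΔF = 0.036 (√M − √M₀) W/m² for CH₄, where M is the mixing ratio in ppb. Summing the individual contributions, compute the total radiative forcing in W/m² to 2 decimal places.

CO₂: 4.84 × ln(588/285) = 4.84 × ln(2.06316) = 4.84 × 0.72424 = 3.5053 W/m².
CH₄: 0.036 × (√3776 − √688) = 0.036 × (61.4492 − 26.2298) = 0.036 × 35.2194 = 1.2679 W/m².
Total ΔF = 3.5053 + 1.2679 = 4.7732 W/m².

ΔF = 4.77 W/m²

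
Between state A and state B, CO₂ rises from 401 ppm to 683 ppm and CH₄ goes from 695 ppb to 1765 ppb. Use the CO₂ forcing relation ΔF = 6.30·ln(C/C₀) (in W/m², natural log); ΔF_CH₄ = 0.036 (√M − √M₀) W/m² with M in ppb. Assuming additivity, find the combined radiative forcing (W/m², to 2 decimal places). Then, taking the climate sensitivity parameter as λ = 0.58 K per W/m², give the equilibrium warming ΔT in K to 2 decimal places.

ΔF = 3.92 W/m²; ΔT = 2.27 K

CO₂: 6.30 × ln(683/401) = 6.30 × ln(1.70324) = 6.30 × 0.53253 = 3.3549 W/m².
CH₄: 0.036 × (√1765 − √695) = 0.036 × (42.0119 − 26.3629) = 0.036 × 15.6490 = 0.5634 W/m².
Total ΔF = 3.3549 + 0.5634 = 3.9183 W/m².
ΔT = λ ΔF = 0.58 × 3.92 = 2.2736 K.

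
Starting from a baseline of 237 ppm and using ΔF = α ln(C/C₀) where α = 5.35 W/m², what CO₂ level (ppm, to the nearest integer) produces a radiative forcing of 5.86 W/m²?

Set 5.35 ln(C/237) = 5.86, so ln(C/237) = 5.86/5.35 = 1.09533.
Then C/237 = e^1.09533 = 2.99017, giving C = 237 × 2.99017 = 708.67 ppm.

C ≈ 709 ppm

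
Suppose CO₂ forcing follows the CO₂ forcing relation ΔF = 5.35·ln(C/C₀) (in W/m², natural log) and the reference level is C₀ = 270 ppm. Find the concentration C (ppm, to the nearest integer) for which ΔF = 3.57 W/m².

C ≈ 526 ppm

Set 5.35 ln(C/270) = 3.57, so ln(C/270) = 3.57/5.35 = 0.66729.
Then C/270 = e^0.66729 = 1.94895, giving C = 270 × 1.94895 = 526.22 ppm.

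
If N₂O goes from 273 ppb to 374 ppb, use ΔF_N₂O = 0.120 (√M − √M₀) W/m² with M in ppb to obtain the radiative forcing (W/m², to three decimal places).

ΔF = 0.338 W/m²

N₂O: 0.120 × (√374 − √273) = 0.120 × (19.3391 − 16.5227) = 0.120 × 2.8164 = 0.3380 W/m².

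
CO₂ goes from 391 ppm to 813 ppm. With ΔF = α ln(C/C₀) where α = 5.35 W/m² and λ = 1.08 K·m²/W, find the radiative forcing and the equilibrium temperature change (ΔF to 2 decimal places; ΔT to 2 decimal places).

ΔF = 3.92 W/m²; ΔT = 4.23 K

CO₂: 5.35 × ln(813/391) = 5.35 × ln(2.07928) = 5.35 × 0.73202 = 3.9163 W/m².
ΔT = λ ΔF = 1.08 × 3.92 = 4.2336 K.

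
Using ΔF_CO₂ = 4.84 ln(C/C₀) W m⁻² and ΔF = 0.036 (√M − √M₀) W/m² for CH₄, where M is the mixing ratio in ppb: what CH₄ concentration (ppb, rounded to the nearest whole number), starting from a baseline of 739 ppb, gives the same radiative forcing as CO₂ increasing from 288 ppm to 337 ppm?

M ≈ 2334 ppb

CO₂ forcing: 4.84 × ln(337/288) = 4.84 × 0.157122 = 0.76047 W/m².
Set 0.036(√M − √739) = 0.76047: √M = 0.76047/0.036 + √739 = 21.1242 + 27.1846 = 48.3088.
M = (48.3088)² = 2333.74 ppb.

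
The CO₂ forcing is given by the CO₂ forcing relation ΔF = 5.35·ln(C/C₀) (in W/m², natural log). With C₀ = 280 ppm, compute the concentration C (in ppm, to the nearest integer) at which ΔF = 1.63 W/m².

Set 5.35 ln(C/280) = 1.63, so ln(C/280) = 1.63/5.35 = 0.30467.
Then C/280 = e^0.30467 = 1.35618, giving C = 280 × 1.35618 = 379.73 ppm.

C ≈ 380 ppm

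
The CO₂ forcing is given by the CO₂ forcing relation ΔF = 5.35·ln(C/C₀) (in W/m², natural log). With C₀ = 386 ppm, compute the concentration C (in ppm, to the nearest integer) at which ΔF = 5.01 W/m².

C ≈ 985 ppm

Set 5.35 ln(C/386) = 5.01, so ln(C/386) = 5.01/5.35 = 0.93645.
Then C/386 = e^0.93645 = 2.55091, giving C = 386 × 2.55091 = 984.65 ppm.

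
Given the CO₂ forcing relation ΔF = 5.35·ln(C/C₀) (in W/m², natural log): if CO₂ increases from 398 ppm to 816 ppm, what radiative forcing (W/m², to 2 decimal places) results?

ΔF = 3.84 W/m²

CO₂ absorption bands are partially saturated, so forcing scales with the logarithm of the concentration ratio.
CO₂: 5.35 × ln(816/398) = 5.35 × ln(2.05025) = 5.35 × 0.71796 = 3.8411 W/m².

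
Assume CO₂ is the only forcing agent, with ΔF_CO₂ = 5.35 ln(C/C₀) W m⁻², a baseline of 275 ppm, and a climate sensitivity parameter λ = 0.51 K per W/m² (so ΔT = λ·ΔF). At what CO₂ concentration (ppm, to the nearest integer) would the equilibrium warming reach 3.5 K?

C ≈ 992 ppm

Required forcing: ΔF = ΔT/λ = 3.5/0.51 = 6.8627 W/m².
Then ln(C/275) = ΔF/5.35 = 6.8627/5.35 = 1.28275.
So C = 275 × e^1.28275 = 275 × 3.60654 = 991.80 ppm.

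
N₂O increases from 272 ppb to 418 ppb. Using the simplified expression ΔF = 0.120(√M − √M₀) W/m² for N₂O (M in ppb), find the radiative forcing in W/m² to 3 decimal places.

N₂O: 0.120 × (√418 − √272) = 0.120 × (20.4450 − 16.4924) = 0.120 × 3.9526 = 0.4743 W/m².

ΔF = 0.474 W/m²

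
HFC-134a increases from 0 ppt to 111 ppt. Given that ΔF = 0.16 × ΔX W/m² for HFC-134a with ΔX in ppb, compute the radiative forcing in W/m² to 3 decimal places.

ΔF = 0.018 W/m²

HFC-134a: Δ = 111 − 0 = 111 ppt = 0.111 ppb; ΔF = 0.16 × 0.111 = 0.0178 W/m².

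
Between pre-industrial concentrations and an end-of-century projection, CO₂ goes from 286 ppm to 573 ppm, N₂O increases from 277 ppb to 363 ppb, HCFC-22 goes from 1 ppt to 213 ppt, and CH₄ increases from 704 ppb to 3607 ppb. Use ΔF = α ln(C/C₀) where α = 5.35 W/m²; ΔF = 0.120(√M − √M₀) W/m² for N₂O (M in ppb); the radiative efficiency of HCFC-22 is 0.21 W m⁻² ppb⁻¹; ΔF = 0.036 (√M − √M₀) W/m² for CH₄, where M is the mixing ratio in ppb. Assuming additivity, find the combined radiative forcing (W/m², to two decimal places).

ΔF = 5.26 W/m²

CO₂: 5.35 × ln(573/286) = 5.35 × ln(2.00350) = 5.35 × 0.69490 = 3.7177 W/m².
N₂O: 0.120 × (√363 − √277) = 0.120 × (19.0526 − 16.6433) = 0.120 × 2.4093 = 0.2891 W/m².
HCFC-22: Δ = 213 − 1 = 212 ppt = 0.212 ppb; ΔF = 0.21 × 0.212 = 0.0445 W/m².
CH₄: 0.036 × (√3607 − √704) = 0.036 × (60.0583 − 26.5330) = 0.036 × 33.5253 = 1.2069 W/m².
Total ΔF = 3.7177 + 0.2891 + 0.0445 + 1.2069 = 5.2582 W/m².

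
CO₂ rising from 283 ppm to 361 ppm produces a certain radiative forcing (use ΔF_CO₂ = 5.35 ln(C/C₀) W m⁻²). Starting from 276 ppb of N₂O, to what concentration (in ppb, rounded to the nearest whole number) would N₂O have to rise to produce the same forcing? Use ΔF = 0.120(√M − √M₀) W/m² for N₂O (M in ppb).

CO₂ forcing: 5.35 × ln(361/283) = 5.35 × 0.243431 = 1.30236 W/m².
Set 0.120(√M − √276) = 1.30236: √M = 1.30236/0.120 + √276 = 10.8530 + 16.6132 = 27.4662.
M = (27.4662)² = 754.39 ppb.

M ≈ 754 ppb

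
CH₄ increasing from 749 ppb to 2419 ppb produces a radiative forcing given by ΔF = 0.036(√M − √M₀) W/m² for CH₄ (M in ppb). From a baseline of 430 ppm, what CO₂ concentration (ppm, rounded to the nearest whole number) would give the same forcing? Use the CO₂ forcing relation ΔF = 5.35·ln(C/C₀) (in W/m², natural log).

CH₄ forcing: 0.036 × (√2419 − √749) = 0.036 × (49.1833 − 27.3679) = 0.036 × 21.8154 = 0.78535 W/m².
Set 5.35 ln(C/430) = 0.78535: ln(C/430) = 0.78535/5.35 = 0.14679, so C = 430 × e^0.14679 = 430 × 1.15811 = 497.99 ppm.

C ≈ 498 ppm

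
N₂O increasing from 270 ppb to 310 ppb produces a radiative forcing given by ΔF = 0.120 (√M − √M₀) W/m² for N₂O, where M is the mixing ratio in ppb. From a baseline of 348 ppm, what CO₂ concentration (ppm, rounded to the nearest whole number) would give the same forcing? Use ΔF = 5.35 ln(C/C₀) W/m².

C ≈ 357 ppm

N₂O forcing: 0.120 × (√310 − √270) = 0.120 × (17.6068 − 16.4317) = 0.120 × 1.1751 = 0.14101 W/m².
Set 5.35 ln(C/348) = 0.14101: ln(C/348) = 0.14101/5.35 = 0.02636, so C = 348 × e^0.02636 = 348 × 1.02671 = 357.30 ppm.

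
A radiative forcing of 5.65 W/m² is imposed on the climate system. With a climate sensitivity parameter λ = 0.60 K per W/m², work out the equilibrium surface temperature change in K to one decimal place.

ΔT = 3.4 K

ΔT = λ ΔF = 0.60 × 5.65 = 3.3900 K.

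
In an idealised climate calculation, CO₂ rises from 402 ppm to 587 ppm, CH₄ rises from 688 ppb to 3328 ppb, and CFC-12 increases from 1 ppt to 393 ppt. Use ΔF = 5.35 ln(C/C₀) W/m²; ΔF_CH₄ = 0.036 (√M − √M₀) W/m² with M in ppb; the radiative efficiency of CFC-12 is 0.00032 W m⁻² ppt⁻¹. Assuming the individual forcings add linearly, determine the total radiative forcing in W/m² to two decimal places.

CO₂: 5.35 × ln(587/402) = 5.35 × ln(1.46020) = 5.35 × 0.37857 = 2.0253 W/m².
CH₄: 0.036 × (√3328 − √688) = 0.036 × (57.6888 − 26.2298) = 0.036 × 31.4590 = 1.1325 W/m².
CFC-12: ΔF = 0.00032 × (393 − 1) = 0.00032 × 392 = 0.1254 W/m².
Total ΔF = 2.0253 + 1.1325 + 0.1254 = 3.2832 W/m².

ΔF = 3.28 W/m²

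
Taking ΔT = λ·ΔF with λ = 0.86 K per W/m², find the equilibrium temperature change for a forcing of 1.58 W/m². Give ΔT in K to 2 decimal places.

ΔT = 1.36 K

ΔT = λ ΔF = 0.86 × 1.58 = 1.3588 K.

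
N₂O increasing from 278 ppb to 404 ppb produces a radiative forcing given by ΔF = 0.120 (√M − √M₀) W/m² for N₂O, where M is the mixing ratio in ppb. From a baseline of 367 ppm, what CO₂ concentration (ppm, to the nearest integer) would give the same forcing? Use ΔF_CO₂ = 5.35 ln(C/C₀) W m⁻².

C ≈ 396 ppm

N₂O forcing: 0.120 × (√404 − √278) = 0.120 × (20.0998 − 16.6733) = 0.120 × 3.4265 = 0.41118 W/m².
Set 5.35 ln(C/367) = 0.41118: ln(C/367) = 0.41118/5.35 = 0.07686, so C = 367 × e^0.07686 = 367 × 1.07989 = 396.32 ppm.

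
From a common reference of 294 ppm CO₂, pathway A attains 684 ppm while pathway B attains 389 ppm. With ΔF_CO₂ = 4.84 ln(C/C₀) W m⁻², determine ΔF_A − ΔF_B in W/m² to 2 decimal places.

ΔF_A − ΔF_B = 2.73 W/m²

ΔF_A = 4.84 ln(684/294) = 4.84 × 0.84438 = 4.0868 W/m².
ΔF_B = 4.84 ln(389/294) = 4.84 × 0.28000 = 1.3552 W/m².
Difference: 4.0868 − 1.3552 = 2.7316 W/m².
(Equivalently, ΔF_A − ΔF_B = 4.84 ln(684/389) = 4.84 × 0.56438 = 2.7316 W/m².)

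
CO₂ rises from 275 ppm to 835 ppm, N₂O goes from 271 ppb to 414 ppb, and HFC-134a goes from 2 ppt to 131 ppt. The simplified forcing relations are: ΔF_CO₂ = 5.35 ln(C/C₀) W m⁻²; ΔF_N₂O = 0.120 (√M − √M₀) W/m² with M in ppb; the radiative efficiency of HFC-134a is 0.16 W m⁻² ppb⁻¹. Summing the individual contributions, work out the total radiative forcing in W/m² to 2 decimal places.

CO₂: 5.35 × ln(835/275) = 5.35 × ln(3.03636) = 5.35 × 1.11066 = 5.9420 W/m².
N₂O: 0.120 × (√414 − √271) = 0.120 × (20.3470 − 16.4621) = 0.120 × 3.8849 = 0.4662 W/m².
HFC-134a: Δ = 131 − 2 = 129 ppt = 0.129 ppb; ΔF = 0.16 × 0.129 = 0.0206 W/m².
Total ΔF = 5.9420 + 0.4662 + 0.0206 = 6.4288 W/m².

ΔF = 6.43 W/m²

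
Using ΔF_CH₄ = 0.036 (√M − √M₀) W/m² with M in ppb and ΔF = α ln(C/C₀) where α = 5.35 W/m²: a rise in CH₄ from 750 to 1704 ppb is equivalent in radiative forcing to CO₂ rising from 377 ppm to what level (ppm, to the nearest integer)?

CH₄ forcing: 0.036 × (√1704 − √750) = 0.036 × (41.2795 − 27.3861) = 0.036 × 13.8934 = 0.50016 W/m².
Set 5.35 ln(C/377) = 0.50016: ln(C/377) = 0.50016/5.35 = 0.09349, so C = 377 × e^0.09349 = 377 × 1.09800 = 413.95 ppm.

C ≈ 414 ppm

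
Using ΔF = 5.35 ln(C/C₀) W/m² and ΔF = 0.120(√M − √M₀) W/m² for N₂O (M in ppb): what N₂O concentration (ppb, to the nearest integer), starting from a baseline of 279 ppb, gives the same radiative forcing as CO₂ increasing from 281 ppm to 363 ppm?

CO₂ forcing: 5.35 × ln(363/281) = 5.35 × 0.256048 = 1.36986 W/m².
Set 0.120(√M − √279) = 1.36986: √M = 1.36986/0.120 + √279 = 11.4155 + 16.7033 = 28.1188.
M = (28.1188)² = 790.67 ppb.

M ≈ 791 ppb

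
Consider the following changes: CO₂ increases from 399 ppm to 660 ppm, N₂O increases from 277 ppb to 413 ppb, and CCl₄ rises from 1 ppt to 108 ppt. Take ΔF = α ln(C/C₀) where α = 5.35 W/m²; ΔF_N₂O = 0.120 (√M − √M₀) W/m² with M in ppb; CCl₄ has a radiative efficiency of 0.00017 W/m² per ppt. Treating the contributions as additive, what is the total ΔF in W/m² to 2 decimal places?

CO₂: 5.35 × ln(660/399) = 5.35 × ln(1.65414) = 5.35 × 0.50328 = 2.6925 W/m².
N₂O: 0.120 × (√413 − √277) = 0.120 × (20.3224 − 16.6433) = 0.120 × 3.6791 = 0.4415 W/m².
CCl₄: ΔF = 0.00017 × (108 − 1) = 0.00017 × 107 = 0.0182 W/m².
Total ΔF = 2.6925 + 0.4415 + 0.0182 = 3.1522 W/m².

ΔF = 3.15 W/m²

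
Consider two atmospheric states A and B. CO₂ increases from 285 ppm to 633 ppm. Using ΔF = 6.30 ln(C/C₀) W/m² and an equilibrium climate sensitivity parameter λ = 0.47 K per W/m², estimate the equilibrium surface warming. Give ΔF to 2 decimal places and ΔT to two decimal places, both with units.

ΔF = 5.03 W/m²; ΔT = 2.36 K

CO₂: 6.30 × ln(633/285) = 6.30 × ln(2.22105) = 6.30 × 0.79798 = 5.0273 W/m².
ΔT = λ ΔF = 0.47 × 5.03 = 2.3641 K.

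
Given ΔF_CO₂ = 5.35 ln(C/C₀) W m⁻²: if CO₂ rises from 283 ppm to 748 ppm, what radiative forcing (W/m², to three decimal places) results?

ΔF = 5.200 W/m²

CO₂: 5.35 × ln(748/283) = 5.35 × ln(2.64311) = 5.35 × 0.97196 = 5.2000 W/m².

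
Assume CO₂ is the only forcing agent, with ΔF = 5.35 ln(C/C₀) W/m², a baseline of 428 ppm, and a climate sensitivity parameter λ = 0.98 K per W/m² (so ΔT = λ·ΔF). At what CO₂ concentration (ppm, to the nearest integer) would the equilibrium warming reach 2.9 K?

Required forcing: ΔF = ΔT/λ = 2.9/0.98 = 2.9592 W/m².
Then ln(C/428) = ΔF/5.35 = 2.9592/5.35 = 0.55312.
So C = 428 × e^0.55312 = 428 × 1.73867 = 744.15 ppm.

C ≈ 744 ppm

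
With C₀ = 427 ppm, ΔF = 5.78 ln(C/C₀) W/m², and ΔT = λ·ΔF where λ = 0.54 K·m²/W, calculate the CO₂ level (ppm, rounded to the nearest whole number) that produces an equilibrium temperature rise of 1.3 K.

C ≈ 648 ppm

Required forcing: ΔF = ΔT/λ = 1.3/0.54 = 2.4074 W/m².
Then ln(C/427) = ΔF/5.78 = 2.4074/5.78 = 0.41651.
So C = 427 × e^0.41651 = 427 × 1.51666 = 647.61 ppm.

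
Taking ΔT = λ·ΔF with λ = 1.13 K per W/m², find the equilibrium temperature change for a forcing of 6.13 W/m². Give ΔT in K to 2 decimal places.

ΔT = λ ΔF = 1.13 × 6.13 = 6.9269 K.

ΔT = 6.93 K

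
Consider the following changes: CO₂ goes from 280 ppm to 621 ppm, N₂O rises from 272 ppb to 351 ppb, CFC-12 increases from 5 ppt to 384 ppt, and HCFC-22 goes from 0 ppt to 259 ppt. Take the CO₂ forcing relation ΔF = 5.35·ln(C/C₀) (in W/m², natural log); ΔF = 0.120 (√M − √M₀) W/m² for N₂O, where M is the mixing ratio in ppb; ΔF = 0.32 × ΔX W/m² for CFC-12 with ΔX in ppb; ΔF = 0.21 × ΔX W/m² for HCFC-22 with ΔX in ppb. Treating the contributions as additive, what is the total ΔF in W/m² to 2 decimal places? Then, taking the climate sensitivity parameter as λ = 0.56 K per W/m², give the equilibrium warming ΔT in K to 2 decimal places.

ΔF = 4.71 W/m²; ΔT = 2.64 K

CO₂: 5.35 × ln(621/280) = 5.35 × ln(2.21786) = 5.35 × 0.79654 = 4.2615 W/m².
N₂O: 0.120 × (√351 − √272) = 0.120 × (18.7350 − 16.4924) = 0.120 × 2.2426 = 0.2691 W/m².
CFC-12: Δ = 384 − 5 = 379 ppt = 0.379 ppb; ΔF = 0.32 × 0.379 = 0.1213 W/m².
HCFC-22: Δ = 259 − 0 = 259 ppt = 0.259 ppb; ΔF = 0.21 × 0.259 = 0.0544 W/m².
Total ΔF = 4.2615 + 0.2691 + 0.1213 + 0.0544 = 4.7063 W/m².
ΔT = λ ΔF = 0.56 × 4.71 = 2.6376 K.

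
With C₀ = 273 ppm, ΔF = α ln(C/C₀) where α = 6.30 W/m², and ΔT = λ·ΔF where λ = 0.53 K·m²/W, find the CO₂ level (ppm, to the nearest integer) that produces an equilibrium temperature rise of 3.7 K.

C ≈ 827 ppm

Required forcing: ΔF = ΔT/λ = 3.7/0.53 = 6.9811 W/m².
Then ln(C/273) = ΔF/6.30 = 6.9811/6.30 = 1.10811.
So C = 273 × e^1.10811 = 273 × 3.02863 = 826.82 ppm.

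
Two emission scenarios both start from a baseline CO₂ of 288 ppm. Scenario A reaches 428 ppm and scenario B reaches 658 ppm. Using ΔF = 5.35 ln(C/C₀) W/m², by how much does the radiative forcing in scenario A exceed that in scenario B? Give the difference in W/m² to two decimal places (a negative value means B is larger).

ΔF_A = 5.35 ln(428/288) = 5.35 × 0.39616 = 2.1195 W/m².
ΔF_B = 5.35 ln(658/288) = 5.35 × 0.82624 = 4.4204 W/m².
Difference: 2.1195 − 4.4204 = -2.3009 W/m².

ΔF_A − ΔF_B = -2.30 W/m²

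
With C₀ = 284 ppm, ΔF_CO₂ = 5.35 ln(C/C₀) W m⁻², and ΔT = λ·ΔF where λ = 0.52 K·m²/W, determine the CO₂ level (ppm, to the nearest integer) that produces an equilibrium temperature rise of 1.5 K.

C ≈ 487 ppm

Required forcing: ΔF = ΔT/λ = 1.5/0.52 = 2.8846 W/m².
Then ln(C/284) = ΔF/5.35 = 2.8846/5.35 = 0.53918.
So C = 284 × e^0.53918 = 284 × 1.71460 = 486.95 ppm.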